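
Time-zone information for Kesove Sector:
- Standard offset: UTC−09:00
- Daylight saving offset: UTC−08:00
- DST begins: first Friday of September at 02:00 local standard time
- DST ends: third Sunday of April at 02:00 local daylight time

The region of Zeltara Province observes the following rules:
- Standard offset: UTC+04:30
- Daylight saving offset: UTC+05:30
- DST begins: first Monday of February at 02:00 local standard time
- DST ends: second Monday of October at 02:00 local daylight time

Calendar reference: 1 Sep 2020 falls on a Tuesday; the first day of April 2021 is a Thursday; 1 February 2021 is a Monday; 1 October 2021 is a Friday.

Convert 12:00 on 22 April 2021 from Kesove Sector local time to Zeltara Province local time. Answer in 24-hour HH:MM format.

02:30

1 September 2020 is a Tuesday, so the first Friday is September 4.
1 April 2021 is a Thursday, so the first Sunday is April 4 and the third is April 18.
Daylight saving runs 4 September 2020 – 18 April 2021; 22 April 2021 is outside that window, so Kesove Sector is on standard time at UTC−09:00.
12:00 Kesove Sector + 9h = 21:00 UTC.
1 February 2021 is a Monday, so the first Monday is February 1.
1 October 2021 is a Friday, so the first Monday is October 4 and the second is October 11.
At the standard offset (UTC+04:30), 21:00 UTC + 4h30m = 01:30 Zeltara Province standard time (rolling into the next day, 23 April 2021).
The standard-time date in Zeltara Province, 23 April 2021, falls between 1 February and 11 October, so daylight saving is in effect and Zeltara Province is at UTC+05:30.
21:00 UTC + 5h30m = 02:30 Zeltara Province (rolling into the next day, 23 April 2021).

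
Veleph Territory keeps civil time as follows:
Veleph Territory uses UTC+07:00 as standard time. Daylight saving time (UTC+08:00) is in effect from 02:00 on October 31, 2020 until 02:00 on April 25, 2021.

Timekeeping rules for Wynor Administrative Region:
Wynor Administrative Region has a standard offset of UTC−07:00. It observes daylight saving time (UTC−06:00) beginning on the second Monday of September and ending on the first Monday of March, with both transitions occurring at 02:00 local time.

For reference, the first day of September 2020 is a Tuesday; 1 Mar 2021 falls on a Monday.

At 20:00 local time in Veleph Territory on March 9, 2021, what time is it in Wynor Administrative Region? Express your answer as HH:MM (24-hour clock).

05:00

Daylight saving runs 31 October 2020 – 25 April 2021; March 9, 2021 is inside that window, so Veleph Territory is at UTC+08:00.
20:00 Veleph Territory − 8h = 12:00 UTC.
1 September 2020 is a Tuesday, so the first Monday is September 7 and the second is September 14.
1 March 2021 is a Monday, so the first Monday is March 1.
At the standard offset (UTC−07:00), 12:00 UTC − 7h = 05:00 Wynor Administrative Region standard time.
The standard-time date in Wynor Administrative Region, March 9, 2021, is outside the daylight-saving period (14 September 2020 – 1 March 2021), so Wynor Administrative Region is on standard time, UTC−07:00.
12:00 UTC − 7h = 05:00 Wynor Administrative Region.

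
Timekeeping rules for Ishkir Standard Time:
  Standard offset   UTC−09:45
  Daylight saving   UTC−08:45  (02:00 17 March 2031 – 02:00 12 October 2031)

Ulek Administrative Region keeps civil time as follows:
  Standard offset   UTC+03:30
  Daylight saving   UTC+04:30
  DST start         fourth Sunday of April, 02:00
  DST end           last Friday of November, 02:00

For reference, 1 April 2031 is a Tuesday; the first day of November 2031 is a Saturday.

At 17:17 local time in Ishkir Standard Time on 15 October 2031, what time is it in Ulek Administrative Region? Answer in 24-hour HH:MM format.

07:32

Daylight saving runs 17 March – 12 October; 15 October 2031 is outside that window, so Ishkir Standard Time is on standard time at UTC−09:45.
17:17 Ishkir Standard Time + 9h45m = 03:02 UTC (rolling into the next day, 16 October 2031).
1 April 2031 is a Tuesday, so the first Sunday is April 6 and the fourth is April 27.
1 November 2031 is a Saturday, so Fridays fall on 7, 14, 21, 28; the last is November 28.
At the standard offset (UTC+03:30), 03:02 UTC + 3h30m = 06:32 Ulek Administrative Region standard time.
The standard-time date in Ulek Administrative Region, 16 October 2031, falls between 27 April and 28 November, so daylight saving is in effect and Ulek Administrative Region is at UTC+04:30.
03:02 UTC + 4h30m = 07:32 Ulek Administrative Region.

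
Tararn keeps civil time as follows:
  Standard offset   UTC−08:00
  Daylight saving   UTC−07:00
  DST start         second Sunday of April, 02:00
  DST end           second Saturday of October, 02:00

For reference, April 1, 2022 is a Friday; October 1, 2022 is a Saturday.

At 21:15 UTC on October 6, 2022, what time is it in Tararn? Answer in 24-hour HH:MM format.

1 April 2022 is a Friday, so the first Sunday is April 3 and the second is April 10.
1 October 2022 is a Saturday, so the first Saturday is October 1 and the second is October 8.
At the standard offset (UTC−08:00), 21:15 UTC − 8h = 13:15 Tararn standard time.
The standard-time date in Tararn, October 6, 2022, lies within the daylight-saving period (10 April – 8 October), so Tararn is on daylight time, UTC−07:00.
21:15 UTC − 7h = 14:15 local.

14:15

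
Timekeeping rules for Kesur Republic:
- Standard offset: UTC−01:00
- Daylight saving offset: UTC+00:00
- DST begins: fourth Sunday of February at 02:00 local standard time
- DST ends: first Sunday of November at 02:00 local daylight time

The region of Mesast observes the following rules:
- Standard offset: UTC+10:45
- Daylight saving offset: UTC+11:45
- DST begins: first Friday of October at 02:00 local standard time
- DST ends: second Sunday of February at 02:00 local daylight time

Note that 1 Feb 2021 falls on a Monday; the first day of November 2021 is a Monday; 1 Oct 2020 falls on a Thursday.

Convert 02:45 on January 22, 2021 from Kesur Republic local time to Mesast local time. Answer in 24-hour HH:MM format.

15:30

1 February 2021 is a Monday, so the first Sunday is February 7 and the fourth is February 28.
1 November 2021 is a Monday, so the first Sunday is November 7.
January 22, 2021 does not fall between 28 February and 7 November, so daylight saving is not in effect and Kesur Republic is at UTC−01:00.
02:45 Kesur Republic + 1h = 03:45 UTC.
1 October 2020 is a Thursday, so the first Friday is October 2.
1 February 2021 is a Monday, so the first Sunday is February 7 and the second is February 14.
At the standard offset (UTC+10:45), 03:45 UTC + 10h45m = 14:30 Mesast standard time.
The standard-time date in Mesast, January 22, 2021, falls between 2 October 2020 and 14 February 2021, so daylight saving is in effect and Mesast is at UTC+11:45.
03:45 UTC + 11h45m = 15:30 Mesast.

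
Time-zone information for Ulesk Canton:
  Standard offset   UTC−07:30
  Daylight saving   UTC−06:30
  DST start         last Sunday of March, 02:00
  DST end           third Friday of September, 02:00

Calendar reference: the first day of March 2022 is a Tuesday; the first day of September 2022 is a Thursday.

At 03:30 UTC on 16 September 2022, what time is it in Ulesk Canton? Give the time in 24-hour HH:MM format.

21:00

1 March 2022 is a Tuesday, so Sundays fall on 6, 13, 20, 27; the last is March 27.
1 September 2022 is a Thursday, so the first Friday is September 2 and the third is September 16.
At the standard offset (UTC−07:30), 03:30 UTC − 7h30m = 20:00 Ulesk Canton standard time (rolling into the previous day, 15 September 2022).
The standard-time date in Ulesk Canton, 15 September 2022, falls between 27 March and 16 September, so daylight saving is in effect and Ulesk Canton is at UTC−06:30.
03:30 UTC − 6h30m = 21:00 local (rolling into the previous day, 15 September 2022).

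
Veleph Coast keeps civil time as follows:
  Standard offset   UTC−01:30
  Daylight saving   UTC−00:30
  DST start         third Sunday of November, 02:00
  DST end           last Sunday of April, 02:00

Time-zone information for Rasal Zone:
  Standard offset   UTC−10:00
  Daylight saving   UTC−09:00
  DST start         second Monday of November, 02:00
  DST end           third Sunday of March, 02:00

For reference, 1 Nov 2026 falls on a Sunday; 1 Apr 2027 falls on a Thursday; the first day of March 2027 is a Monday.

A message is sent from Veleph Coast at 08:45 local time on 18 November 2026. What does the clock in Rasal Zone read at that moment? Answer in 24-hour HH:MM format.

00:15

1 November 2026 is a Sunday, so the first Sunday is November 1 and the third is November 15.
1 April 2027 is a Thursday, so Sundays fall on 4, 11, 18, 25; the last is April 25.
18 November 2026 lies within the daylight-saving period (15 November 2026 – 25 April 2027), so Veleph Coast is on daylight time, UTC−00:30.
08:45 Veleph Coast + 0h30m = 09:15 UTC.
1 November 2026 is a Sunday, so the first Monday is November 2 and the second is November 9.
1 March 2027 is a Monday, so the first Sunday is March 7 and the third is March 21.
At the standard offset (UTC−10:00), 09:15 UTC − 10h = 23:15 Rasal Zone standard time (rolling into the previous day, 17 November 2026).
The standard-time date in Rasal Zone, 17 November 2026, falls between 9 November 2026 and 21 March 2027, so daylight saving is in effect and Rasal Zone is at UTC−09:00.
09:15 UTC − 9h = 00:15 Rasal Zone.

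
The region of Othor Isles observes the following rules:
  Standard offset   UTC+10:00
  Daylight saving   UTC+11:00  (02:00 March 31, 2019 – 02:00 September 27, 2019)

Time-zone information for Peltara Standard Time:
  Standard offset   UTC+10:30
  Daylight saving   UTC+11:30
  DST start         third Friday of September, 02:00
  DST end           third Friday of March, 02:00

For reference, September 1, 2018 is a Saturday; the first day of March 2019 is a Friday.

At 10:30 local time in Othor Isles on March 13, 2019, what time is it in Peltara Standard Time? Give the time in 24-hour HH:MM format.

March 13, 2019 is outside the daylight-saving period (31 March – 27 September), so Othor Isles is on standard time, UTC+10:00.
10:30 Othor Isles − 10h = 00:30 UTC.
1 September 2018 is a Saturday, so the first Friday is September 7 and the third is September 21.
1 March 2019 is a Friday, so the first Friday is March 1 and the third is March 15.
At the standard offset (UTC+10:30), 00:30 UTC + 10h30m = 11:00 Peltara Standard Time standard time.
The standard-time date in Peltara Standard Time, March 13, 2019, lies within the daylight-saving period (21 September 2018 – 15 March 2019), so Peltara Standard Time is on daylight time, UTC+11:30.
00:30 UTC + 11h30m = 12:00 Peltara Standard Time.

12:00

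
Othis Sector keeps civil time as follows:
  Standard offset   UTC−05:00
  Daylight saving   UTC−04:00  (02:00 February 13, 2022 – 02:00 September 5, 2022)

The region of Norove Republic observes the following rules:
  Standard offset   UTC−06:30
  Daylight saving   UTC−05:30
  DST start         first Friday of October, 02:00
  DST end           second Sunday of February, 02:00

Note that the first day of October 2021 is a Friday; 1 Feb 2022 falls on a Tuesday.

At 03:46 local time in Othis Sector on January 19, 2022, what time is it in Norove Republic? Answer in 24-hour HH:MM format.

03:16

January 19, 2022 is outside the daylight-saving period (13 February – 5 September), so Othis Sector is on standard time, UTC−05:00.
03:46 Othis Sector + 5h = 08:46 UTC.
1 October 2021 is a Friday, so the first Friday is October 1.
1 February 2022 is a Tuesday, so the first Sunday is February 6 and the second is February 13.
At the standard offset (UTC−06:30), 08:46 UTC − 6h30m = 02:16 Norove Republic standard time.
Daylight saving runs 1 October 2021 – 13 February 2022; the standard-time date in Norove Republic, January 19, 2022, is inside that window, so Norove Republic is at UTC−05:30.
08:46 UTC − 5h30m = 03:16 Norove Republic.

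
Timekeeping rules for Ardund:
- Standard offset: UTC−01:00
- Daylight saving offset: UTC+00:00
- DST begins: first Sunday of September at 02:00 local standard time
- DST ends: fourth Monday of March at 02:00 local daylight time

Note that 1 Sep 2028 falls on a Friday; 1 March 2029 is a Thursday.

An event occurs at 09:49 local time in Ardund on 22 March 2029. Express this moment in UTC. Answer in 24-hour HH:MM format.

09:49

1 September 2028 is a Friday, so the first Sunday is September 3.
1 March 2029 is a Thursday, so the first Monday is March 5 and the fourth is March 26.
22 March 2029 lies within the daylight-saving period (3 September 2028 – 26 March 2029), so Ardund is on daylight time, UTC+00:00.
09:49 local − 0h = 09:49 UTC.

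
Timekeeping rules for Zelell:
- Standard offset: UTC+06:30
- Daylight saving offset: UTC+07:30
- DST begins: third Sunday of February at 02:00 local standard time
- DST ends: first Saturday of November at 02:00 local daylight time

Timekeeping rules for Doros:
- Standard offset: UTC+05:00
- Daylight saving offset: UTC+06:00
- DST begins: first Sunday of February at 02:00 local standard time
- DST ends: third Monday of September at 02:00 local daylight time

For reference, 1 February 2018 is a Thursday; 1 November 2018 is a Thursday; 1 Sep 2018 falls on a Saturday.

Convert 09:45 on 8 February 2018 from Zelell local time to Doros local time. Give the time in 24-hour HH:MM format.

09:15

1 February 2018 is a Thursday, so the first Sunday is February 4 and the third is February 18.
1 November 2018 is a Thursday, so the first Saturday is November 3.
Daylight saving runs 18 February – 3 November; 8 February 2018 is outside that window, so Zelell is on standard time at UTC+06:30.
09:45 Zelell − 6h30m = 03:15 UTC.
1 February 2018 is a Thursday, so the first Sunday is February 4.
1 September 2018 is a Saturday, so the first Monday is September 3 and the third is September 17.
At the standard offset (UTC+05:00), 03:15 UTC + 5h = 08:15 Doros standard time.
The standard-time date in Doros, 8 February 2018, falls between 4 February and 17 September, so daylight saving is in effect and Doros is at UTC+06:00.
03:15 UTC + 6h = 09:15 Doros.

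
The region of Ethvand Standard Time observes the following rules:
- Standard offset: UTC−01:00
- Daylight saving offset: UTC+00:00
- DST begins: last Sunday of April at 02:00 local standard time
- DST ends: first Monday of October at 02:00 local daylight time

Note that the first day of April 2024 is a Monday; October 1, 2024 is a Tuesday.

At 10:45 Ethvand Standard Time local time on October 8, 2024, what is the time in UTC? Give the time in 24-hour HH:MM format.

1 April 2024 is a Monday, so Sundays fall on 7, 14, 21, 28; the last is April 28.
1 October 2024 is a Tuesday, so the first Monday is October 7.
October 8, 2024 does not fall between 28 April and 7 October, so daylight saving is not in effect and Ethvand Standard Time is at UTC−01:00.
10:45 local + 1h = 11:45 UTC.

11:45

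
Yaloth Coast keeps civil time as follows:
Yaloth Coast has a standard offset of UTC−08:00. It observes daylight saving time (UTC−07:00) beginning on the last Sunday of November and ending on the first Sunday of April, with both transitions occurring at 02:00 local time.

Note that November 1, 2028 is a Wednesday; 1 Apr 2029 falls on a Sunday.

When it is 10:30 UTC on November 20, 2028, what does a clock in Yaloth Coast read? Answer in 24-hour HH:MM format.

02:30

1 November 2028 is a Wednesday, so Sundays fall on 5, 12, 19, 26; the last is November 26.
1 April 2029 is a Sunday, so the first Sunday is April 1.
At the standard offset (UTC−08:00), 10:30 UTC − 8h = 02:30 Yaloth Coast standard time.
The standard-time date in Yaloth Coast, November 20, 2028, does not fall between 26 November 2028 and 1 April 2029, so daylight saving is not in effect and Yaloth Coast is at UTC−08:00.
10:30 UTC − 8h = 02:30 local.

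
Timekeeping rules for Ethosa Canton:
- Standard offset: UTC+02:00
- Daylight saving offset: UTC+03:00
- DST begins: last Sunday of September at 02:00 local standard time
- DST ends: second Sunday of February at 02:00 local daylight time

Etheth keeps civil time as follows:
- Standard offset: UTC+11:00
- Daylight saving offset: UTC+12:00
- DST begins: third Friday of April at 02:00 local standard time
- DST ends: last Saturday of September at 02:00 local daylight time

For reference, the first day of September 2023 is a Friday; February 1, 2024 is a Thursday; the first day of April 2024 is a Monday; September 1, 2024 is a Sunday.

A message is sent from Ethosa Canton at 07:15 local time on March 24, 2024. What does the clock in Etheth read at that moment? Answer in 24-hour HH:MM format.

16:15

1 September 2023 is a Friday, so Sundays fall on 3, 10, 17, 24; the last is September 24.
1 February 2024 is a Thursday, so the first Sunday is February 4 and the second is February 11.
March 24, 2024 is outside the daylight-saving period (24 September 2023 – 11 February 2024), so Ethosa Canton is on standard time, UTC+02:00.
07:15 Ethosa Canton − 2h = 05:15 UTC.
1 April 2024 is a Monday, so the first Friday is April 5 and the third is April 19.
1 September 2024 is a Sunday, so Saturdays fall on 7, 14, 21, 28; the last is September 28.
At the standard offset (UTC+11:00), 05:15 UTC + 11h = 16:15 Etheth standard time.
Daylight saving runs 19 April – 28 September; the standard-time date in Etheth, March 24, 2024, is outside that window, so Etheth is on standard time at UTC+11:00.
05:15 UTC + 11h = 16:15 Etheth.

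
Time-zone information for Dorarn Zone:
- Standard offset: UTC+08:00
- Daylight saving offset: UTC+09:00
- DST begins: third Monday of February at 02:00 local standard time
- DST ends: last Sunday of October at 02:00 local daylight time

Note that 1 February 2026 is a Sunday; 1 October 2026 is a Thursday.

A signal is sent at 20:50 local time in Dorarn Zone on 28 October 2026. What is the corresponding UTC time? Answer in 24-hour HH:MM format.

12:50

1 February 2026 is a Sunday, so the first Monday is February 2 and the third is February 16.
1 October 2026 is a Thursday, so Sundays fall on 4, 11, 18, 25; the last is October 25.
28 October 2026 is outside the daylight-saving period (16 February – 25 October), so Dorarn Zone is on standard time, UTC+08:00.
20:50 local − 8h = 12:50 UTC.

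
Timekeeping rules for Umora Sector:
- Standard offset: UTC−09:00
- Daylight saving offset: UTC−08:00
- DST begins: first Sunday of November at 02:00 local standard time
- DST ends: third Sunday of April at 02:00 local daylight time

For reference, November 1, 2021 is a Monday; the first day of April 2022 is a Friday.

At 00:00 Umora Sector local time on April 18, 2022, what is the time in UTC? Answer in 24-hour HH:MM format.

09:00

1 November 2021 is a Monday, so the first Sunday is November 7.
1 April 2022 is a Friday, so the first Sunday is April 3 and the third is April 17.
April 18, 2022 does not fall between 7 November 2021 and 17 April 2022, so daylight saving is not in effect and Umora Sector is at UTC−09:00.
00:00 local + 9h = 09:00 UTC.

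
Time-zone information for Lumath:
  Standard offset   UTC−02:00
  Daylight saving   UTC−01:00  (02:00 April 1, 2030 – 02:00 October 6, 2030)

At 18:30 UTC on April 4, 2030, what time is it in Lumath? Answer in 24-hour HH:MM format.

17:30

At the standard offset (UTC−02:00), 18:30 UTC − 2h = 16:30 Lumath standard time.
The standard-time date in Lumath, April 4, 2030, lies within the daylight-saving period (1 April – 6 October), so Lumath is on daylight time, UTC−01:00.
18:30 UTC − 1h = 17:30 local.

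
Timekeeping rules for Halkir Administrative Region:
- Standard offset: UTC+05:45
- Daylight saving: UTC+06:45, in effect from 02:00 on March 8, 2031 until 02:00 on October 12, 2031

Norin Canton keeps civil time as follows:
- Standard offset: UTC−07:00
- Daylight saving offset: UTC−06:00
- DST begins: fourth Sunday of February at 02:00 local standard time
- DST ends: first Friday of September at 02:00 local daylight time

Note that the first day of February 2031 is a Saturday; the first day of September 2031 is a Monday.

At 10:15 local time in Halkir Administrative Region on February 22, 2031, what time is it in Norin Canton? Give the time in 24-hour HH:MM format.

21:30

Daylight saving runs 8 March – 12 October; February 22, 2031 is outside that window, so Halkir Administrative Region is on standard time at UTC+05:45.
10:15 Halkir Administrative Region − 5h45m = 04:30 UTC.
1 February 2031 is a Saturday, so the first Sunday is February 2 and the fourth is February 23.
1 September 2031 is a Monday, so the first Friday is September 5.
At the standard offset (UTC−07:00), 04:30 UTC − 7h = 21:30 Norin Canton standard time (rolling into the previous day, 21 February 2031).
Daylight saving runs 23 February – 5 September; the standard-time date in Norin Canton, February 21, 2031, is outside that window, so Norin Canton is on standard time at UTC−07:00.
04:30 UTC − 7h = 21:30 Norin Canton (rolling into the previous day, 21 February 2031).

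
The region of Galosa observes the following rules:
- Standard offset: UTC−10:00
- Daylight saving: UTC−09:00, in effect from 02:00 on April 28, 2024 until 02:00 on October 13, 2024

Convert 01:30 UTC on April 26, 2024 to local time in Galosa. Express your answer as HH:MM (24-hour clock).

At the standard offset (UTC−10:00), 01:30 UTC − 10h = 15:30 Galosa standard time (rolling into the previous day, 25 April 2024).
Daylight saving runs 28 April – 13 October; the standard-time date in Galosa, April 25, 2024, is outside that window, so Galosa is on standard time at UTC−10:00.
01:30 UTC − 10h = 15:30 local (rolling into the previous day, 25 April 2024).

15:30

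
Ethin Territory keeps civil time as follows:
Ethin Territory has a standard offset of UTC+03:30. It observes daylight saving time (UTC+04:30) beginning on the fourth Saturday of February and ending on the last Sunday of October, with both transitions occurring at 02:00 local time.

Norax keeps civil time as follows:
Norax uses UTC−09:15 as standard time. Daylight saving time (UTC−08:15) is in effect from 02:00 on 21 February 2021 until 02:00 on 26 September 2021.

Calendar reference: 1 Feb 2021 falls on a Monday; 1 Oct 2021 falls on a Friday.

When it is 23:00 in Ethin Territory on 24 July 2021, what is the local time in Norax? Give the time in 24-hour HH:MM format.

10:15

1 February 2021 is a Monday, so the first Saturday is February 6 and the fourth is February 27.
1 October 2021 is a Friday, so Sundays fall on 3, 10, 17, 24, 31; the last is October 31.
24 July 2021 lies within the daylight-saving period (27 February – 31 October), so Ethin Territory is on daylight time, UTC+04:30.
23:00 Ethin Territory − 4h30m = 18:30 UTC.
At the standard offset (UTC−09:15), 18:30 UTC − 9h15m = 09:15 Norax standard time.
The standard-time date in Norax, 24 July 2021, lies within the daylight-saving period (21 February – 26 September), so Norax is on daylight time, UTC−08:15.
18:30 UTC − 8h15m = 10:15 Norax.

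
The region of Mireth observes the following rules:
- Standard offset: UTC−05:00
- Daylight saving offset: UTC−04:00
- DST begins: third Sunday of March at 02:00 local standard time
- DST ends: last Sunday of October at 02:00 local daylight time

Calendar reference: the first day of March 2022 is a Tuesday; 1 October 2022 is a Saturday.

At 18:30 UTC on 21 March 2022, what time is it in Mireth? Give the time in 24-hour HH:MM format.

1 March 2022 is a Tuesday, so the first Sunday is March 6 and the third is March 20.
1 October 2022 is a Saturday, so Sundays fall on 2, 9, 16, 23, 30; the last is October 30.
At the standard offset (UTC−05:00), 18:30 UTC − 5h = 13:30 Mireth standard time.
The standard-time date in Mireth, 21 March 2022, lies within the daylight-saving period (20 March – 30 October), so Mireth is on daylight time, UTC−04:00.
18:30 UTC − 4h = 14:30 local.

14:30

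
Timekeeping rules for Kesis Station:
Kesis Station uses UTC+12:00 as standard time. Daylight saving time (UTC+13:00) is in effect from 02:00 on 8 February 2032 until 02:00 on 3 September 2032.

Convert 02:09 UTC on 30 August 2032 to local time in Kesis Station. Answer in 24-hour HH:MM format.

At the standard offset (UTC+12:00), 02:09 UTC + 12h = 14:09 Kesis Station standard time.
The standard-time date in Kesis Station, 30 August 2032, lies within the daylight-saving period (8 February – 3 September), so Kesis Station is on daylight time, UTC+13:00.
02:09 UTC + 13h = 15:09 local.

15:09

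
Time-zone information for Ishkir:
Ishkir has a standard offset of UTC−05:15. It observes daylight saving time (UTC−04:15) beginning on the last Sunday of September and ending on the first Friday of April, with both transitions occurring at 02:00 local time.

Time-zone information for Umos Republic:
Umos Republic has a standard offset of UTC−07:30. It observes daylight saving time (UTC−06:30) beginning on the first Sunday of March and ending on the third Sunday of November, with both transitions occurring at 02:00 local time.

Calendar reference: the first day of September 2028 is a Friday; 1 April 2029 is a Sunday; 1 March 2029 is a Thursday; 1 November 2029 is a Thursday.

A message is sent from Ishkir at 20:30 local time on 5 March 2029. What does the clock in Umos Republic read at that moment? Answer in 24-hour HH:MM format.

1 September 2028 is a Friday, so Sundays fall on 3, 10, 17, 24; the last is September 24.
1 April 2029 is a Sunday, so the first Friday is April 6.
5 March 2029 falls between 24 September 2028 and 6 April 2029, so daylight saving is in effect and Ishkir is at UTC−04:15.
20:30 Ishkir + 4h15m = 00:45 UTC (rolling into the next day, 6 March 2029).
1 March 2029 is a Thursday, so the first Sunday is March 4.
1 November 2029 is a Thursday, so the first Sunday is November 4 and the third is November 18.
At the standard offset (UTC−07:30), 00:45 UTC − 7h30m = 17:15 Umos Republic standard time (rolling into the previous day, 5 March 2029).
The standard-time date in Umos Republic, 5 March 2029, falls between 4 March and 18 November, so daylight saving is in effect and Umos Republic is at UTC−06:30.
00:45 UTC − 6h30m = 18:15 Umos Republic (rolling into the previous day, 5 March 2029).

18:15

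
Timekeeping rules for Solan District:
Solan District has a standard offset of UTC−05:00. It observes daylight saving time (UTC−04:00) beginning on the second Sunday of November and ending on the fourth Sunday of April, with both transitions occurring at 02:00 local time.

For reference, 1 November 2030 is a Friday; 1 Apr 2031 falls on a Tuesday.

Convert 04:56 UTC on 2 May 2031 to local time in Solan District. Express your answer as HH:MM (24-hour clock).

1 November 2030 is a Friday, so the first Sunday is November 3 and the second is November 10.
1 April 2031 is a Tuesday, so the first Sunday is April 6 and the fourth is April 27.
At the standard offset (UTC−05:00), 04:56 UTC − 5h = 23:56 Solan District standard time (rolling into the previous day, 1 May 2031).
The standard-time date in Solan District, 1 May 2031, is outside the daylight-saving period (10 November 2030 – 27 April 2031), so Solan District is on standard time, UTC−05:00.
04:56 UTC − 5h = 23:56 local (rolling into the previous day, 1 May 2031).

23:56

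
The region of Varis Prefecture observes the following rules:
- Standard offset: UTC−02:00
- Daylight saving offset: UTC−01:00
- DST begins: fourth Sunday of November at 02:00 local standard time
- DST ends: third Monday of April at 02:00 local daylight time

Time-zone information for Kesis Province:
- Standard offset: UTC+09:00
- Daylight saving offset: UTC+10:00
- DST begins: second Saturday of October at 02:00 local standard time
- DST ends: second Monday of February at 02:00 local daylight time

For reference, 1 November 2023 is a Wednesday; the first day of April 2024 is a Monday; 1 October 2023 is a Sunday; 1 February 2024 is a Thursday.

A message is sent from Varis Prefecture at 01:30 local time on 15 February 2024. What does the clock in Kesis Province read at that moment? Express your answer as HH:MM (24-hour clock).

11:30

1 November 2023 is a Wednesday, so the first Sunday is November 5 and the fourth is November 26.
1 April 2024 is a Monday, so the first Monday is April 1 and the third is April 15.
15 February 2024 falls between 26 November 2023 and 15 April 2024, so daylight saving is in effect and Varis Prefecture is at UTC−01:00.
01:30 Varis Prefecture + 1h = 02:30 UTC.
1 October 2023 is a Sunday, so the first Saturday is October 7 and the second is October 14.
1 February 2024 is a Thursday, so the first Monday is February 5 and the second is February 12.
At the standard offset (UTC+09:00), 02:30 UTC + 9h = 11:30 Kesis Province standard time.
The standard-time date in Kesis Province, 15 February 2024, is outside the daylight-saving period (14 October 2023 – 12 February 2024), so Kesis Province is on standard time, UTC+09:00.
02:30 UTC + 9h = 11:30 Kesis Province.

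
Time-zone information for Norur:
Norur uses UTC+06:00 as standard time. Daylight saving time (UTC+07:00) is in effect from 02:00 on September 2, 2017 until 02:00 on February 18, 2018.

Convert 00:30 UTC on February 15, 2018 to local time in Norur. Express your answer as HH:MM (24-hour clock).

At the standard offset (UTC+06:00), 00:30 UTC + 6h = 06:30 Norur standard time.
The standard-time date in Norur, February 15, 2018, falls between 2 September 2017 and 18 February 2018, so daylight saving is in effect and Norur is at UTC+07:00.
00:30 UTC + 7h = 07:30 local.

07:30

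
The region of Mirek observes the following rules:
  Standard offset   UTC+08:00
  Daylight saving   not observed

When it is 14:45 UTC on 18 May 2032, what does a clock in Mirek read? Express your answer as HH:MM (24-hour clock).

Mirek has no daylight saving, so its offset is UTC+08:00 year-round.
14:45 UTC + 8h = 22:45 local.

22:45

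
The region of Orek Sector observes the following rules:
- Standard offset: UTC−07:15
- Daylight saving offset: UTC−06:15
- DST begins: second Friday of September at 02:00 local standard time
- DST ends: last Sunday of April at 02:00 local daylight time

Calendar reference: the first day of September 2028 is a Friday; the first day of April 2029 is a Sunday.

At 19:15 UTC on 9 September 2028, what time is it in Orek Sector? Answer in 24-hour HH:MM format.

13:00

1 September 2028 is a Friday, so the first Friday is September 1 and the second is September 8.
1 April 2029 is a Sunday, so Sundays fall on 1, 8, 15, 22, 29; the last is April 29.
At the standard offset (UTC−07:15), 19:15 UTC − 7h15m = 12:00 Orek Sector standard time.
The standard-time date in Orek Sector, 9 September 2028, falls between 8 September 2028 and 29 April 2029, so daylight saving is in effect and Orek Sector is at UTC−06:15.
19:15 UTC − 6h15m = 13:00 local.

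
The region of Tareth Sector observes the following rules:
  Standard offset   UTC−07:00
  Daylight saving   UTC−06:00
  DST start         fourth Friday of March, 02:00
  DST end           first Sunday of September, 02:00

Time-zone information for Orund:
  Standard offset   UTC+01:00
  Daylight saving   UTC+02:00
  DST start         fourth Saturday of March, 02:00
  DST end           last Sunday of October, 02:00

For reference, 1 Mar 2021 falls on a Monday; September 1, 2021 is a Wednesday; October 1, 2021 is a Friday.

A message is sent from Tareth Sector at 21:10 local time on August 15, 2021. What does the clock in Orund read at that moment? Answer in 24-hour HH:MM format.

1 March 2021 is a Monday, so the first Friday is March 5 and the fourth is March 26.
1 September 2021 is a Wednesday, so the first Sunday is September 5.
August 15, 2021 lies within the daylight-saving period (26 March – 5 September), so Tareth Sector is on daylight time, UTC−06:00.
21:10 Tareth Sector + 6h = 03:10 UTC (rolling into the next day, 16 August 2021).
1 March 2021 is a Monday, so the first Saturday is March 6 and the fourth is March 27.
1 October 2021 is a Friday, so Sundays fall on 3, 10, 17, 24, 31; the last is October 31.
At the standard offset (UTC+01:00), 03:10 UTC + 1h = 04:10 Orund standard time.
The standard-time date in Orund, August 16, 2021, falls between 27 March and 31 October, so daylight saving is in effect and Orund is at UTC+02:00.
03:10 UTC + 2h = 05:10 Orund.

05:10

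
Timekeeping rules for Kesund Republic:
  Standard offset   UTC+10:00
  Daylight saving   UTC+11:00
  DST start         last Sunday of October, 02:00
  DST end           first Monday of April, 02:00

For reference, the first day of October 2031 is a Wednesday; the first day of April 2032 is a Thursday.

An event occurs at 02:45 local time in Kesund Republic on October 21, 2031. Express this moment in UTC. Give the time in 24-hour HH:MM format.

16:45

1 October 2031 is a Wednesday, so Sundays fall on 5, 12, 19, 26; the last is October 26.
1 April 2032 is a Thursday, so the first Monday is April 5.
Daylight saving runs 26 October 2031 – 5 April 2032; October 21, 2031 is outside that window, so Kesund Republic is on standard time at UTC+10:00.
02:45 local − 10h = 16:45 UTC (rolling into the previous day, 20 October 2031).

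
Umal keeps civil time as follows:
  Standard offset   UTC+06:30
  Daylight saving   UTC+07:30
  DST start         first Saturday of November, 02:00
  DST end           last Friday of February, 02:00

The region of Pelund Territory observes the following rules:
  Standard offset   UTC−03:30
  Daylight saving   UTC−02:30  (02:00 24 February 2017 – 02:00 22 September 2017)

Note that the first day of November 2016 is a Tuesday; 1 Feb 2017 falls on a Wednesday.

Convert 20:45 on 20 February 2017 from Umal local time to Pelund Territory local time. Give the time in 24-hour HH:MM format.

1 November 2016 is a Tuesday, so the first Saturday is November 5.
1 February 2017 is a Wednesday, so Fridays fall on 3, 10, 17, 24; the last is February 24.
20 February 2017 lies within the daylight-saving period (5 November 2016 – 24 February 2017), so Umal is on daylight time, UTC+07:30.
20:45 Umal − 7h30m = 13:15 UTC.
At the standard offset (UTC−03:30), 13:15 UTC − 3h30m = 09:45 Pelund Territory standard time.
The standard-time date in Pelund Territory, 20 February 2017, is outside the daylight-saving period (24 February – 22 September), so Pelund Territory is on standard time, UTC−03:30.
13:15 UTC − 3h30m = 09:45 Pelund Territory.

09:45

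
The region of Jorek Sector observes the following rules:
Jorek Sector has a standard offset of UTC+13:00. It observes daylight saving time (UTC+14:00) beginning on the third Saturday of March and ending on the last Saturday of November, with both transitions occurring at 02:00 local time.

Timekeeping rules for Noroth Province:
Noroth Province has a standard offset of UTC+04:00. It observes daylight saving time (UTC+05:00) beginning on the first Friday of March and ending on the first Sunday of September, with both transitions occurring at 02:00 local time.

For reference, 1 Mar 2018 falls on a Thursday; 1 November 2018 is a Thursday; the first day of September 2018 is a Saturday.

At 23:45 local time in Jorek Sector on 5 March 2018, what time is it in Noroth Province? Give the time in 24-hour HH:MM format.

15:45

1 March 2018 is a Thursday, so the first Saturday is March 3 and the third is March 17.
1 November 2018 is a Thursday, so Saturdays fall on 3, 10, 17, 24; the last is November 24.
Daylight saving runs 17 March – 24 November; 5 March 2018 is outside that window, so Jorek Sector is on standard time at UTC+13:00.
23:45 Jorek Sector − 13h = 10:45 UTC.
1 March 2018 is a Thursday, so the first Friday is March 2.
1 September 2018 is a Saturday, so the first Sunday is September 2.
At the standard offset (UTC+04:00), 10:45 UTC + 4h = 14:45 Noroth Province standard time.
The standard-time date in Noroth Province, 5 March 2018, falls between 2 March and 2 September, so daylight saving is in effect and Noroth Province is at UTC+05:00.
10:45 UTC + 5h = 15:45 Noroth Province.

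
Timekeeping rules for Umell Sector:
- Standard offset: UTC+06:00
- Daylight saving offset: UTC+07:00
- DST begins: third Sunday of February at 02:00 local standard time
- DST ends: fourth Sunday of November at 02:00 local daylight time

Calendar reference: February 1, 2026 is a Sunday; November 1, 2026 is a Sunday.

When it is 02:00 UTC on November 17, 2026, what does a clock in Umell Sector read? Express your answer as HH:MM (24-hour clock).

09:00

1 February 2026 is a Sunday, so the first Sunday is February 1 and the third is February 15.
1 November 2026 is a Sunday, so the first Sunday is November 1 and the fourth is November 22.
At the standard offset (UTC+06:00), 02:00 UTC + 6h = 08:00 Umell Sector standard time.
The standard-time date in Umell Sector, November 17, 2026, falls between 15 February and 22 November, so daylight saving is in effect and Umell Sector is at UTC+07:00.
02:00 UTC + 7h = 09:00 local.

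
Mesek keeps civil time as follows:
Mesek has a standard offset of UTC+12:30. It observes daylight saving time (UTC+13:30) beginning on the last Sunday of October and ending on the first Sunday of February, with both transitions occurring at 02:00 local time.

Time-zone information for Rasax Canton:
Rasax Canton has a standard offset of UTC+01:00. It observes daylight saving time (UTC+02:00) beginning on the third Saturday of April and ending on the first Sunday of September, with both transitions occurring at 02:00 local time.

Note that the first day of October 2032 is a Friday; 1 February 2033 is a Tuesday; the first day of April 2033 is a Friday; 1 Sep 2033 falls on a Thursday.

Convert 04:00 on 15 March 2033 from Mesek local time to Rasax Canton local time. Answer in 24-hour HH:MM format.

16:30

1 October 2032 is a Friday, so Sundays fall on 3, 10, 17, 24, 31; the last is October 31.
1 February 2033 is a Tuesday, so the first Sunday is February 6.
15 March 2033 is outside the daylight-saving period (31 October 2032 – 6 February 2033), so Mesek is on standard time, UTC+12:30.
04:00 Mesek − 12h30m = 15:30 UTC (rolling into the previous day, 14 March 2033).
1 April 2033 is a Friday, so the first Saturday is April 2 and the third is April 16.
1 September 2033 is a Thursday, so the first Sunday is September 4.
At the standard offset (UTC+01:00), 15:30 UTC + 1h = 16:30 Rasax Canton standard time.
Daylight saving runs 16 April – 4 September; the standard-time date in Rasax Canton, 14 March 2033, is outside that window, so Rasax Canton is on standard time at UTC+01:00.
15:30 UTC + 1h = 16:30 Rasax Canton.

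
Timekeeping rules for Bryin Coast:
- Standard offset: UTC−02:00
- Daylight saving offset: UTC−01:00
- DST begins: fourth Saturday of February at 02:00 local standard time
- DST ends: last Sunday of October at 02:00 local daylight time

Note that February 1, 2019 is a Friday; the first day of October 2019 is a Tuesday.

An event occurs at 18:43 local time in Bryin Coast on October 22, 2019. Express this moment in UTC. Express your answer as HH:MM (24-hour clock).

19:43

1 February 2019 is a Friday, so the first Saturday is February 2 and the fourth is February 23.
1 October 2019 is a Tuesday, so Sundays fall on 6, 13, 20, 27; the last is October 27.
October 22, 2019 falls between 23 February and 27 October, so daylight saving is in effect and Bryin Coast is at UTC−01:00.
18:43 local + 1h = 19:43 UTC.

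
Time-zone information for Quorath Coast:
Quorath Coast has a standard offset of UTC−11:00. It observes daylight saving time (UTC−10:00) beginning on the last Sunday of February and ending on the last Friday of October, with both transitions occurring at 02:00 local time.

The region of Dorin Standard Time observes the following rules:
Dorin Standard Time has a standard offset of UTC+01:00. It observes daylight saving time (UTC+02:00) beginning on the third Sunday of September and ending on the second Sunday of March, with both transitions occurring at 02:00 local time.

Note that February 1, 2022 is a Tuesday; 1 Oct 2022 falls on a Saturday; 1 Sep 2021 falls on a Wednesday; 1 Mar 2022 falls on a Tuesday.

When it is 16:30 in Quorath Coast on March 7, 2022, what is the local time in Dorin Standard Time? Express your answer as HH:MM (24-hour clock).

04:30

1 February 2022 is a Tuesday, so Sundays fall on 6, 13, 20, 27; the last is February 27.
1 October 2022 is a Saturday, so Fridays fall on 7, 14, 21, 28; the last is October 28.
March 7, 2022 lies within the daylight-saving period (27 February – 28 October), so Quorath Coast is on daylight time, UTC−10:00.
16:30 Quorath Coast + 10h = 02:30 UTC (rolling into the next day, 8 March 2022).
1 September 2021 is a Wednesday, so the first Sunday is September 5 and the third is September 19.
1 March 2022 is a Tuesday, so the first Sunday is March 6 and the second is March 13.
At the standard offset (UTC+01:00), 02:30 UTC + 1h = 03:30 Dorin Standard Time standard time.
Daylight saving runs 19 September 2021 – 13 March 2022; the standard-time date in Dorin Standard Time, March 8, 2022, is inside that window, so Dorin Standard Time is at UTC+02:00.
02:30 UTC + 2h = 04:30 Dorin Standard Time.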